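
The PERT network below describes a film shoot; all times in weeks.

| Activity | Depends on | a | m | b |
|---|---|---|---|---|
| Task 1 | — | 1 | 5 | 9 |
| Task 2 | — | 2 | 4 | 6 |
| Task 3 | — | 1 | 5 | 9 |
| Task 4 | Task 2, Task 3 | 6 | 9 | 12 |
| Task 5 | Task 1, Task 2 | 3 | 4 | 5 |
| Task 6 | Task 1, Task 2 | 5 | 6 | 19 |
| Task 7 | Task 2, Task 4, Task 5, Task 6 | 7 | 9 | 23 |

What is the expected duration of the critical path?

te_Task 1 = (1 + 4·5 + 9)/6 = 30/6 = 5
te_Task 2 = (2 + 4·4 + 6)/6 = 24/6 = 4
te_Task 3 = (1 + 4·5 + 9)/6 = 30/6 = 5
te_Task 4 = (6 + 4·9 + 12)/6 = 54/6 = 9
te_Task 5 = (3 + 4·4 + 5)/6 = 24/6 = 4
te_Task 6 = (5 + 4·6 + 19)/6 = 48/6 = 8
te_Task 7 = (7 + 4·9 + 23)/6 = 66/6 = 11

Forward pass:
ES_Task 1 = 0; EF_Task 1 = 5
ES_Task 2 = 0; EF_Task 2 = 4
ES_Task 3 = 0; EF_Task 3 = 5
ES_Task 4 = max(EF_Task 2=4, EF_Task 3=5) = 5; EF_Task 4 = 5+9 = 14
ES_Task 5 = max(EF_Task 1=5, EF_Task 2=4) = 5; EF_Task 5 = 5+4 = 9
ES_Task 6 = max(EF_Task 1=5, EF_Task 2=4) = 5; EF_Task 6 = 5+8 = 13
ES_Task 7 = max(EF_Task 2=4, EF_Task 4=14, EF_Task 5=9, EF_Task 6=13) = 14; EF_Task 7 = 14+11 = 25
Expected project duration μ = 25 weeks. Critical path: Task 3 → Task 4 → Task 7.

25 weeks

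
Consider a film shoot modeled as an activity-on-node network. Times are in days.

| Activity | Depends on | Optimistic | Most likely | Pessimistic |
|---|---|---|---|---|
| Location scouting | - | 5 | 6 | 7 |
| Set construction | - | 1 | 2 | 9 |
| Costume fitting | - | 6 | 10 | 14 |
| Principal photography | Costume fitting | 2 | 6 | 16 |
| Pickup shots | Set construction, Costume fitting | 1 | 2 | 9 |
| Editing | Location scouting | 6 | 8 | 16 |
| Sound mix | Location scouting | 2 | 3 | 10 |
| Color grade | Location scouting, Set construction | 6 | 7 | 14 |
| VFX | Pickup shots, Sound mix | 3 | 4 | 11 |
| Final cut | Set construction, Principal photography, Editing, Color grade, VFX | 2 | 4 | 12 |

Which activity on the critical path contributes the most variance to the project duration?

te_Location scouting = (5 + 4·6 + 7)/6 = 36/6 = 6; σ²_Location scouting = ((7−5)/6)² = 0.111
te_Set construction = (1 + 4·2 + 9)/6 = 18/6 = 3; σ²_Set construction = ((9−1)/6)² = 1.778
te_Costume fitting = (6 + 4·10 + 14)/6 = 60/6 = 10; σ²_Costume fitting = ((14−6)/6)² = 1.778
te_Principal photography = (2 + 4·6 + 16)/6 = 42/6 = 7; σ²_Principal photography = ((16−2)/6)² = 5.444
te_Pickup shots = (1 + 4·2 + 9)/6 = 18/6 = 3; σ²_Pickup shots = ((9−1)/6)² = 1.778
te_Editing = (6 + 4·8 + 16)/6 = 54/6 = 9; σ²_Editing = ((16−6)/6)² = 2.778
te_Sound mix = (2 + 4·3 + 10)/6 = 24/6 = 4; σ²_Sound mix = ((10−2)/6)² = 1.778
te_Color grade = (6 + 4·7 + 14)/6 = 48/6 = 8; σ²_Color grade = ((14−6)/6)² = 1.778
te_VFX = (3 + 4·4 + 11)/6 = 30/6 = 5; σ²_VFX = ((11−3)/6)² = 1.778
te_Final cut = (2 + 4·4 + 12)/6 = 30/6 = 5; σ²_Final cut = ((12−2)/6)² = 2.778

Forward pass:
ES_Location scouting = 0; EF_Location scouting = 6
ES_Set construction = 0; EF_Set construction = 3
ES_Costume fitting = 0; EF_Costume fitting = 10
ES_Principal photography = 10; EF_Principal photography = 10+7 = 17
ES_Pickup shots = max(EF_Set construction=3, EF_Costume fitting=10) = 10; EF_Pickup shots = 10+3 = 13
ES_Editing = 6; EF_Editing = 6+9 = 15
ES_Sound mix = 6; EF_Sound mix = 6+4 = 10
ES_Color grade = max(EF_Location scouting=6, EF_Set construction=3) = 6; EF_Color grade = 6+8 = 14
ES_VFX = max(EF_Pickup shots=13, EF_Sound mix=10) = 13; EF_VFX = 13+5 = 18
ES_Final cut = max(EF_Set construction=3, EF_Principal photography=17, EF_Editing=15, EF_Color grade=14, EF_VFX=18) = 18; EF_Final cut = 18+5 = 23
Expected project duration μ = 23 days. Critical path: Costume fitting → Pickup shots → VFX → Final cut.

Variances on critical path: σ²_Costume fitting=1.778, σ²_Pickup shots=1.778, σ²_VFX=1.778, σ²_Final cut=2.778.
Largest is σ²_Final cut = 2.778.

Final cut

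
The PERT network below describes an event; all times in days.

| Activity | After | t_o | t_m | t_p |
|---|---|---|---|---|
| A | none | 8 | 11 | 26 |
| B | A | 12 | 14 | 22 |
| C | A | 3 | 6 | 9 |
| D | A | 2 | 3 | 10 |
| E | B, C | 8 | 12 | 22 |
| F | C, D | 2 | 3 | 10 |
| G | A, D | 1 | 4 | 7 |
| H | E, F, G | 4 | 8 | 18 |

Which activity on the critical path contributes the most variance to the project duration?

A

te_A = (8 + 4·11 + 26)/6 = 78/6 = 13; σ²_A = ((26−8)/6)² = 9.000
te_B = (12 + 4·14 + 22)/6 = 90/6 = 15; σ²_B = ((22−12)/6)² = 2.778
te_C = (3 + 4·6 + 9)/6 = 36/6 = 6; σ²_C = ((9−3)/6)² = 1.000
te_D = (2 + 4·3 + 10)/6 = 24/6 = 4; σ²_D = ((10−2)/6)² = 1.778
te_E = (8 + 4·12 + 22)/6 = 78/6 = 13; σ²_E = ((22−8)/6)² = 5.444
te_F = (2 + 4·3 + 10)/6 = 24/6 = 4; σ²_F = ((10−2)/6)² = 1.778
te_G = (1 + 4·4 + 7)/6 = 24/6 = 4; σ²_G = ((7−1)/6)² = 1.000
te_H = (4 + 4·8 + 18)/6 = 54/6 = 9; σ²_H = ((18−4)/6)² = 5.444

Forward pass:
ES_A = 0; EF_A = 13
ES_B = 13; EF_B = 13+15 = 28
ES_C = 13; EF_C = 13+6 = 19
ES_D = 13; EF_D = 13+4 = 17
ES_E = max(EF_B=28, EF_C=19) = 28; EF_E = 28+13 = 41
ES_F = max(EF_C=19, EF_D=17) = 19; EF_F = 19+4 = 23
ES_G = max(EF_A=13, EF_D=17) = 17; EF_G = 17+4 = 21
ES_H = max(EF_E=41, EF_F=23, EF_G=21) = 41; EF_H = 41+9 = 50
Expected project duration μ = 50 days. Critical path: A → B → E → H.

Variances on critical path: σ²_A=9.000, σ²_B=2.778, σ²_E=5.444, σ²_H=5.444.
Largest is σ²_A = 9.000.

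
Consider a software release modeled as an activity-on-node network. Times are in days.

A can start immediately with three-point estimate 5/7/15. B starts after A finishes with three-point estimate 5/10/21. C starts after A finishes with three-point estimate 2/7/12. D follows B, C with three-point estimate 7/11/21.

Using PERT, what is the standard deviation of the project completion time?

3.92 days

te_A = (5 + 4·7 + 15)/6 = 48/6 = 8; σ²_A = ((15−5)/6)² = 2.778
te_B = (5 + 4·10 + 21)/6 = 66/6 = 11; σ²_B = ((21−5)/6)² = 7.111
te_C = (2 + 4·7 + 12)/6 = 42/6 = 7; σ²_C = ((12−2)/6)² = 2.778
te_D = (7 + 4·11 + 21)/6 = 72/6 = 12; σ²_D = ((21−7)/6)² = 5.444

Forward pass:
ES_A = 0; EF_A = 8
ES_B = 8; EF_B = 8+11 = 19
ES_C = 8; EF_C = 8+7 = 15
ES_D = max(EF_B=19, EF_C=15) = 19; EF_D = 19+12 = 31
Expected project duration μ = 31 days. Critical path: A → B → D.

Variance along critical path = 2.778 + 7.111 + 5.444 = 15.333
σ = √15.333 = 3.916 days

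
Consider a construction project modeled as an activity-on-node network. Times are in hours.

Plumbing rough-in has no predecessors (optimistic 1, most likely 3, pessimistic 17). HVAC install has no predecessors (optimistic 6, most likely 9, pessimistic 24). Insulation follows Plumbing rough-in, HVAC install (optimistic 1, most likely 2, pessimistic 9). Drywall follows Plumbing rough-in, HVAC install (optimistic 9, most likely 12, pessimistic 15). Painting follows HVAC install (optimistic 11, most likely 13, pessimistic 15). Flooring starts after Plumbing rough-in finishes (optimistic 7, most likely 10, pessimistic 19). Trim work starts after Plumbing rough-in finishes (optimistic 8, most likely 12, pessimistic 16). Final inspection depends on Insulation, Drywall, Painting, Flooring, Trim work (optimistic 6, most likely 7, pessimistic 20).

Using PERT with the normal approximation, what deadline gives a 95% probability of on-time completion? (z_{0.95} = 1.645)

te_Plumbing rough-in = (1 + 4·3 + 17)/6 = 30/6 = 5; σ²_Plumbing rough-in = ((17−1)/6)² = 7.111
te_HVAC install = (6 + 4·9 + 24)/6 = 66/6 = 11; σ²_HVAC install = ((24−6)/6)² = 9.000
te_Insulation = (1 + 4·2 + 9)/6 = 18/6 = 3; σ²_Insulation = ((9−1)/6)² = 1.778
te_Drywall = (9 + 4·12 + 15)/6 = 72/6 = 12; σ²_Drywall = ((15−9)/6)² = 1.000
te_Painting = (11 + 4·13 + 15)/6 = 78/6 = 13; σ²_Painting = ((15−11)/6)² = 0.444
te_Flooring = (7 + 4·10 + 19)/6 = 66/6 = 11; σ²_Flooring = ((19−7)/6)² = 4.000
te_Trim work = (8 + 4·12 + 16)/6 = 72/6 = 12; σ²_Trim work = ((16−8)/6)² = 1.778
te_Final inspection = (6 + 4·7 + 20)/6 = 54/6 = 9; σ²_Final inspection = ((20−6)/6)² = 5.444

Forward pass:
ES_Plumbing rough-in = 0; EF_Plumbing rough-in = 5
ES_HVAC install = 0; EF_HVAC install = 11
ES_Insulation = max(EF_Plumbing rough-in=5, EF_HVAC install=11) = 11; EF_Insulation = 11+3 = 14
ES_Drywall = max(EF_Plumbing rough-in=5, EF_HVAC install=11) = 11; EF_Drywall = 11+12 = 23
ES_Painting = 11; EF_Painting = 11+13 = 24
ES_Flooring = 5; EF_Flooring = 5+11 = 16
ES_Trim work = 5; EF_Trim work = 5+12 = 17
ES_Final inspection = max(EF_Insulation=14, EF_Drywall=23, EF_Painting=24, EF_Flooring=16, EF_Trim work=17) = 24; EF_Final inspection = 24+9 = 33
Expected project duration μ = 33 hours. Critical path: HVAC install → Painting → Final inspection.

Variance along critical path = 9.000 + 0.444 + 5.444 = 14.889; σ = 3.859 hours.
D = μ + z·σ = 33 + 1.645·3.859 = 39.3 hours

39.3 hours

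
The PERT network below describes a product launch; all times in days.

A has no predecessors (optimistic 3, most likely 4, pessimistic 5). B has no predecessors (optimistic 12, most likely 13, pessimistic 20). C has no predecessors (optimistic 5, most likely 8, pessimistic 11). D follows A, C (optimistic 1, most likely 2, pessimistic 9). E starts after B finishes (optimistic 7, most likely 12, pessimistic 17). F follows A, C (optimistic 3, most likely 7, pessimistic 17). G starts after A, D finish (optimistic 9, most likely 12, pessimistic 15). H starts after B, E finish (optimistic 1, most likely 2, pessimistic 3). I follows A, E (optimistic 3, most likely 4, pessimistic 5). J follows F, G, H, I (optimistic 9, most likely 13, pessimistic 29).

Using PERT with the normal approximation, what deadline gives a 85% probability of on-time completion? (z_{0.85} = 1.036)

te_A = (3 + 4·4 + 5)/6 = 24/6 = 4; σ²_A = ((5−3)/6)² = 0.111
te_B = (12 + 4·13 + 20)/6 = 84/6 = 14; σ²_B = ((20−12)/6)² = 1.778
te_C = (5 + 4·8 + 11)/6 = 48/6 = 8; σ²_C = ((11−5)/6)² = 1.000
te_D = (1 + 4·2 + 9)/6 = 18/6 = 3; σ²_D = ((9−1)/6)² = 1.778
te_E = (7 + 4·12 + 17)/6 = 72/6 = 12; σ²_E = ((17−7)/6)² = 2.778
te_F = (3 + 4·7 + 17)/6 = 48/6 = 8; σ²_F = ((17−3)/6)² = 5.444
te_G = (9 + 4·12 + 15)/6 = 72/6 = 12; σ²_G = ((15−9)/6)² = 1.000
te_H = (1 + 4·2 + 3)/6 = 12/6 = 2; σ²_H = ((3−1)/6)² = 0.111
te_I = (3 + 4·4 + 5)/6 = 24/6 = 4; σ²_I = ((5−3)/6)² = 0.111
te_J = (9 + 4·13 + 29)/6 = 90/6 = 15; σ²_J = ((29−9)/6)² = 11.111

Forward pass:
ES_A = 0; EF_A = 4
ES_B = 0; EF_B = 14
ES_C = 0; EF_C = 8
ES_D = max(EF_A=4, EF_C=8) = 8; EF_D = 8+3 = 11
ES_E = 14; EF_E = 14+12 = 26
ES_F = max(EF_A=4, EF_C=8) = 8; EF_F = 8+8 = 16
ES_G = max(EF_A=4, EF_D=11) = 11; EF_G = 11+12 = 23
ES_H = max(EF_B=14, EF_E=26) = 26; EF_H = 26+2 = 28
ES_I = max(EF_A=4, EF_E=26) = 26; EF_I = 26+4 = 30
ES_J = max(EF_F=16, EF_G=23, EF_H=28, EF_I=30) = 30; EF_J = 30+15 = 45
Expected project duration μ = 45 days. Critical path: B → E → I → J.

Variance along critical path = 1.778 + 2.778 + 0.111 + 11.111 = 15.778; σ = 3.972 days.
D = μ + z·σ = 45 + 1.036·3.972 = 49.1 days

49.1 days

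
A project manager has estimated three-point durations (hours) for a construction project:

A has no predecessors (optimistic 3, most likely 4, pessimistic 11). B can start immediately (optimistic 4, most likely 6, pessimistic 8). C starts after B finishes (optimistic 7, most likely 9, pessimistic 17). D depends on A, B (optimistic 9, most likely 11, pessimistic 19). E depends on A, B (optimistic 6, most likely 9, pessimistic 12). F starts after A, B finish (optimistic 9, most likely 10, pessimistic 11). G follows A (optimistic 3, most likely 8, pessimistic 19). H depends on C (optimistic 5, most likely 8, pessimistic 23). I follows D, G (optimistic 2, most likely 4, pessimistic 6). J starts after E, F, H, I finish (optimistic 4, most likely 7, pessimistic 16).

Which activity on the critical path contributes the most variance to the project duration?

H

te_A = (3 + 4·4 + 11)/6 = 30/6 = 5; σ²_A = ((11−3)/6)² = 1.778
te_B = (4 + 4·6 + 8)/6 = 36/6 = 6; σ²_B = ((8−4)/6)² = 0.444
te_C = (7 + 4·9 + 17)/6 = 60/6 = 10; σ²_C = ((17−7)/6)² = 2.778
te_D = (9 + 4·11 + 19)/6 = 72/6 = 12; σ²_D = ((19−9)/6)² = 2.778
te_E = (6 + 4·9 + 12)/6 = 54/6 = 9; σ²_E = ((12−6)/6)² = 1.000
te_F = (9 + 4·10 + 11)/6 = 60/6 = 10; σ²_F = ((11−9)/6)² = 0.111
te_G = (3 + 4·8 + 19)/6 = 54/6 = 9; σ²_G = ((19−3)/6)² = 7.111
te_H = (5 + 4·8 + 23)/6 = 60/6 = 10; σ²_H = ((23−5)/6)² = 9.000
te_I = (2 + 4·4 + 6)/6 = 24/6 = 4; σ²_I = ((6−2)/6)² = 0.444
te_J = (4 + 4·7 + 16)/6 = 48/6 = 8; σ²_J = ((16−4)/6)² = 4.000

Forward pass:
ES_A = 0; EF_A = 5
ES_B = 0; EF_B = 6
ES_C = 6; EF_C = 6+10 = 16
ES_D = max(EF_A=5, EF_B=6) = 6; EF_D = 6+12 = 18
ES_E = max(EF_A=5, EF_B=6) = 6; EF_E = 6+9 = 15
ES_F = max(EF_A=5, EF_B=6) = 6; EF_F = 6+10 = 16
ES_G = 5; EF_G = 5+9 = 14
ES_H = 16; EF_H = 16+10 = 26
ES_I = max(EF_D=18, EF_G=14) = 18; EF_I = 18+4 = 22
ES_J = max(EF_E=15, EF_F=16, EF_H=26, EF_I=22) = 26; EF_J = 26+8 = 34
Expected project duration μ = 34 hours. Critical path: B → C → H → J.

Variances on critical path: σ²_B=0.444, σ²_C=2.778, σ²_H=9.000, σ²_J=4.000.
Largest is σ²_H = 9.000.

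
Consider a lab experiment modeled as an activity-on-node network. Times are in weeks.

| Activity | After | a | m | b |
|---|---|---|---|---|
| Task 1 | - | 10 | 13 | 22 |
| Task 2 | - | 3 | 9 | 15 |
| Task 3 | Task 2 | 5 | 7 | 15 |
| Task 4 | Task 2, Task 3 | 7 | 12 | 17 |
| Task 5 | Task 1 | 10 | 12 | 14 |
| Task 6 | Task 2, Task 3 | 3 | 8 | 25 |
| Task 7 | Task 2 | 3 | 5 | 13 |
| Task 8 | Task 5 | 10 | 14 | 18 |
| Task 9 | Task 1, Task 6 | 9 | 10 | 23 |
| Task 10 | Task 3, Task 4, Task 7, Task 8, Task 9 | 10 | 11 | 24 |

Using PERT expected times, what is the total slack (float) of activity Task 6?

te_Task 1 = (10 + 4·13 + 22)/6 = 84/6 = 14
te_Task 2 = (3 + 4·9 + 15)/6 = 54/6 = 9
te_Task 3 = (5 + 4·7 + 15)/6 = 48/6 = 8
te_Task 4 = (7 + 4·12 + 17)/6 = 72/6 = 12
te_Task 5 = (10 + 4·12 + 14)/6 = 72/6 = 12
te_Task 6 = (3 + 4·8 + 25)/6 = 60/6 = 10
te_Task 7 = (3 + 4·5 + 13)/6 = 36/6 = 6
te_Task 8 = (10 + 4·14 + 18)/6 = 84/6 = 14
te_Task 9 = (9 + 4·10 + 23)/6 = 72/6 = 12
te_Task 10 = (10 + 4·11 + 24)/6 = 78/6 = 13

Forward pass:
ES_Task 1 = 0; EF_Task 1 = 14
ES_Task 2 = 0; EF_Task 2 = 9
ES_Task 3 = 9; EF_Task 3 = 9+8 = 17
ES_Task 4 = max(EF_Task 2=9, EF_Task 3=17) = 17; EF_Task 4 = 17+12 = 29
ES_Task 5 = 14; EF_Task 5 = 14+12 = 26
ES_Task 6 = max(EF_Task 2=9, EF_Task 3=17) = 17; EF_Task 6 = 17+10 = 27
ES_Task 7 = 9; EF_Task 7 = 9+6 = 15
ES_Task 8 = 26; EF_Task 8 = 26+14 = 40
ES_Task 9 = max(EF_Task 1=14, EF_Task 6=27) = 27; EF_Task 9 = 27+12 = 39
ES_Task 10 = max(EF_Task 3=17, EF_Task 4=29, EF_Task 7=15, EF_Task 8=40, EF_Task 9=39) = 40; EF_Task 10 = 40+13 = 53
Expected project duration μ = 53 weeks. Critical path: Task 1 → Task 5 → Task 8 → Task 10.

Backward pass:
LF_Task 10 = 53; LS_Task 10 = 53−13 = 40
LF_Task 9 = LS_Task 10 = 40; LS_Task 9 = 40−12 = 28
LF_Task 8 = LS_Task 10 = 40; LS_Task 8 = 40−14 = 26
LF_Task 7 = LS_Task 10 = 40; LS_Task 7 = 40−6 = 34
LF_Task 6 = LS_Task 9 = 28; LS_Task 6 = 28−10 = 18
LF_Task 5 = LS_Task 8 = 26; LS_Task 5 = 26−12 = 14
LF_Task 4 = LS_Task 10 = 40; LS_Task 4 = 40−12 = 28
LF_Task 3 = min(LS_Task 4=28, LS_Task 6=18, LS_Task 10=40) = 18; LS_Task 3 = 18−8 = 10
LF_Task 2 = min(LS_Task 3=10, LS_Task 4=28, LS_Task 6=18, LS_Task 7=34) = 10; LS_Task 2 = 10−9 = 1
LF_Task 1 = min(LS_Task 5=14, LS_Task 9=28) = 14; LS_Task 1 = 14−14 = 0
Slack_Task 6 = LS_Task 6 − ES_Task 6 = 18 − 17 = 1

1 weeks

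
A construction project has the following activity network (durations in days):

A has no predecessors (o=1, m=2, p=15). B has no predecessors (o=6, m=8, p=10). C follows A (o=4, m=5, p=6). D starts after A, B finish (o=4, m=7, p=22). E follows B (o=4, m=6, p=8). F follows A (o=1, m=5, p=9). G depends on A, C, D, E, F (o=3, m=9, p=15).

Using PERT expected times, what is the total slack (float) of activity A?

4 days

te_A = (1 + 4·2 + 15)/6 = 24/6 = 4
te_B = (6 + 4·8 + 10)/6 = 48/6 = 8
te_C = (4 + 4·5 + 6)/6 = 30/6 = 5
te_D = (4 + 4·7 + 22)/6 = 54/6 = 9
te_E = (4 + 4·6 + 8)/6 = 36/6 = 6
te_F = (1 + 4·5 + 9)/6 = 30/6 = 5
te_G = (3 + 4·9 + 15)/6 = 54/6 = 9

Forward pass:
ES_A = 0; EF_A = 4
ES_B = 0; EF_B = 8
ES_C = 4; EF_C = 4+5 = 9
ES_D = max(EF_A=4, EF_B=8) = 8; EF_D = 8+9 = 17
ES_E = 8; EF_E = 8+6 = 14
ES_F = 4; EF_F = 4+5 = 9
ES_G = max(EF_A=4, EF_C=9, EF_D=17, EF_E=14, EF_F=9) = 17; EF_G = 17+9 = 26
Expected project duration μ = 26 days. Critical path: B → D → G.

Backward pass:
LF_G = 26; LS_G = 26−9 = 17
LF_F = LS_G = 17; LS_F = 17−5 = 12
LF_E = LS_G = 17; LS_E = 17−6 = 11
LF_D = LS_G = 17; LS_D = 17−9 = 8
LF_C = LS_G = 17; LS_C = 17−5 = 12
LF_B = min(LS_D=8, LS_E=11) = 8; LS_B = 8−8 = 0
LF_A = min(LS_C=12, LS_D=8, LS_F=12, LS_G=17) = 8; LS_A = 8−4 = 4
Slack_A = LS_A − ES_A = 4 − 0 = 4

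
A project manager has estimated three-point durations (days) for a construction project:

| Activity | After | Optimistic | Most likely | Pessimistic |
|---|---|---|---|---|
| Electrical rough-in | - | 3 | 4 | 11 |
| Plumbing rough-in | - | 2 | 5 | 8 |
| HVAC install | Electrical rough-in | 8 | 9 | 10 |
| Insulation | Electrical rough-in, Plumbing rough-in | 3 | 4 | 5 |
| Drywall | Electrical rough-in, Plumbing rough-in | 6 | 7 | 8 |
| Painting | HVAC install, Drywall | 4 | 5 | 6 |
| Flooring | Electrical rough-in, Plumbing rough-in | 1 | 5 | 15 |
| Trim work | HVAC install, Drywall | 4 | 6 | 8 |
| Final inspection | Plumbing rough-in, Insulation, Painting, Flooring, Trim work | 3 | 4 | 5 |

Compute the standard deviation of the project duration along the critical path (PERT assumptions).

te_Electrical rough-in = (3 + 4·4 + 11)/6 = 30/6 = 5; σ²_Electrical rough-in = ((11−3)/6)² = 1.778
te_Plumbing rough-in = (2 + 4·5 + 8)/6 = 30/6 = 5; σ²_Plumbing rough-in = ((8−2)/6)² = 1.000
te_HVAC install = (8 + 4·9 + 10)/6 = 54/6 = 9; σ²_HVAC install = ((10−8)/6)² = 0.111
te_Insulation = (3 + 4·4 + 5)/6 = 24/6 = 4; σ²_Insulation = ((5−3)/6)² = 0.111
te_Drywall = (6 + 4·7 + 8)/6 = 42/6 = 7; σ²_Drywall = ((8−6)/6)² = 0.111
te_Painting = (4 + 4·5 + 6)/6 = 30/6 = 5; σ²_Painting = ((6−4)/6)² = 0.111
te_Flooring = (1 + 4·5 + 15)/6 = 36/6 = 6; σ²_Flooring = ((15−1)/6)² = 5.444
te_Trim work = (4 + 4·6 + 8)/6 = 36/6 = 6; σ²_Trim work = ((8−4)/6)² = 0.444
te_Final inspection = (3 + 4·4 + 5)/6 = 24/6 = 4; σ²_Final inspection = ((5−3)/6)² = 0.111

Forward pass:
ES_Electrical rough-in = 0; EF_Electrical rough-in = 5
ES_Plumbing rough-in = 0; EF_Plumbing rough-in = 5
ES_HVAC install = 5; EF_HVAC install = 5+9 = 14
ES_Insulation = max(EF_Electrical rough-in=5, EF_Plumbing rough-in=5) = 5; EF_Insulation = 5+4 = 9
ES_Drywall = max(EF_Electrical rough-in=5, EF_Plumbing rough-in=5) = 5; EF_Drywall = 5+7 = 12
ES_Painting = max(EF_HVAC install=14, EF_Drywall=12) = 14; EF_Painting = 14+5 = 19
ES_Flooring = max(EF_Electrical rough-in=5, EF_Plumbing rough-in=5) = 5; EF_Flooring = 5+6 = 11
ES_Trim work = max(EF_HVAC install=14, EF_Drywall=12) = 14; EF_Trim work = 14+6 = 20
ES_Final inspection = max(EF_Plumbing rough-in=5, EF_Insulation=9, EF_Painting=19, EF_Flooring=11, EF_Trim work=20) = 20; EF_Final inspection = 20+4 = 24
Expected project duration μ = 24 days. Critical path: Electrical rough-in → HVAC install → Trim work → Final inspection.

Variance along critical path = 1.778 + 0.111 + 0.444 + 0.111 = 2.444
σ = √2.444 = 1.563 days

1.56 days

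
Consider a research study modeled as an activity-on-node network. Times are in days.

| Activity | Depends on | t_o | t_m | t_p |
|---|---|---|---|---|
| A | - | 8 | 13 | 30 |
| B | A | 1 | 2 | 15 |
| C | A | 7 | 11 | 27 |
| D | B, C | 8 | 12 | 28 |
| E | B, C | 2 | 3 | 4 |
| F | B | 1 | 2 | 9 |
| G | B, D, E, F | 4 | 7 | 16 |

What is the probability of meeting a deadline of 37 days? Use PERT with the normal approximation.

te_A = (8 + 4·13 + 30)/6 = 90/6 = 15; σ²_A = ((30−8)/6)² = 13.444
te_B = (1 + 4·2 + 15)/6 = 24/6 = 4; σ²_B = ((15−1)/6)² = 5.444
te_C = (7 + 4·11 + 27)/6 = 78/6 = 13; σ²_C = ((27−7)/6)² = 11.111
te_D = (8 + 4·12 + 28)/6 = 84/6 = 14; σ²_D = ((28−8)/6)² = 11.111
te_E = (2 + 4·3 + 4)/6 = 18/6 = 3; σ²_E = ((4−2)/6)² = 0.111
te_F = (1 + 4·2 + 9)/6 = 18/6 = 3; σ²_F = ((9−1)/6)² = 1.778
te_G = (4 + 4·7 + 16)/6 = 48/6 = 8; σ²_G = ((16−4)/6)² = 4.000

Forward pass:
ES_A = 0; EF_A = 15
ES_B = 15; EF_B = 15+4 = 19
ES_C = 15; EF_C = 15+13 = 28
ES_D = max(EF_B=19, EF_C=28) = 28; EF_D = 28+14 = 42
ES_E = max(EF_B=19, EF_C=28) = 28; EF_E = 28+3 = 31
ES_F = 19; EF_F = 19+3 = 22
ES_G = max(EF_B=19, EF_D=42, EF_E=31, EF_F=22) = 42; EF_G = 42+8 = 50
Expected project duration μ = 50 days. Critical path: A → C → D → G.

Variance along critical path = 13.444 + 11.111 + 11.111 + 4.000 = 39.667; σ = √39.667 = 6.298 days.
Z = (37 − 50) / 6.298 = -2.064
P(T ≤ 37) = Φ(-2.064) ≈ 0.020

0.020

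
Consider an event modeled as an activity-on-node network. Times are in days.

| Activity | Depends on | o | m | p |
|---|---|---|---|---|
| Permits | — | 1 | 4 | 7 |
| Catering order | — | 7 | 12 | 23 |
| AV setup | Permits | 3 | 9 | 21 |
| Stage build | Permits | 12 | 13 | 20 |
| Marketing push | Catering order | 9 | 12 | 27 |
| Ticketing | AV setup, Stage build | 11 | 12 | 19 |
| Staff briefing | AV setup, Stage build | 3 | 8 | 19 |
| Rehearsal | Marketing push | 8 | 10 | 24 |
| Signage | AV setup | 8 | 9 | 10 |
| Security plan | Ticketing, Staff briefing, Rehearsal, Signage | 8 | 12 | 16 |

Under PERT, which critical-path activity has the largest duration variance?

te_Permits = (1 + 4·4 + 7)/6 = 24/6 = 4; σ²_Permits = ((7−1)/6)² = 1.000
te_Catering order = (7 + 4·12 + 23)/6 = 78/6 = 13; σ²_Catering order = ((23−7)/6)² = 7.111
te_AV setup = (3 + 4·9 + 21)/6 = 60/6 = 10; σ²_AV setup = ((21−3)/6)² = 9.000
te_Stage build = (12 + 4·13 + 20)/6 = 84/6 = 14; σ²_Stage build = ((20−12)/6)² = 1.778
te_Marketing push = (9 + 4·12 + 27)/6 = 84/6 = 14; σ²_Marketing push = ((27−9)/6)² = 9.000
te_Ticketing = (11 + 4·12 + 19)/6 = 78/6 = 13; σ²_Ticketing = ((19−11)/6)² = 1.778
te_Staff briefing = (3 + 4·8 + 19)/6 = 54/6 = 9; σ²_Staff briefing = ((19−3)/6)² = 7.111
te_Rehearsal = (8 + 4·10 + 24)/6 = 72/6 = 12; σ²_Rehearsal = ((24−8)/6)² = 7.111
te_Signage = (8 + 4·9 + 10)/6 = 54/6 = 9; σ²_Signage = ((10−8)/6)² = 0.111
te_Security plan = (8 + 4·12 + 16)/6 = 72/6 = 12; σ²_Security plan = ((16−8)/6)² = 1.778

Forward pass:
ES_Permits = 0; EF_Permits = 4
ES_Catering order = 0; EF_Catering order = 13
ES_AV setup = 4; EF_AV setup = 4+10 = 14
ES_Stage build = 4; EF_Stage build = 4+14 = 18
ES_Marketing push = 13; EF_Marketing push = 13+14 = 27
ES_Ticketing = max(EF_AV setup=14, EF_Stage build=18) = 18; EF_Ticketing = 18+13 = 31
ES_Staff briefing = max(EF_AV setup=14, EF_Stage build=18) = 18; EF_Staff briefing = 18+9 = 27
ES_Rehearsal = 27; EF_Rehearsal = 27+12 = 39
ES_Signage = 14; EF_Signage = 14+9 = 23
ES_Security plan = max(EF_Ticketing=31, EF_Staff briefing=27, EF_Rehearsal=39, EF_Signage=23) = 39; EF_Security plan = 39+12 = 51
Expected project duration μ = 51 days. Critical path: Catering order → Marketing push → Rehearsal → Security plan.

Variances on critical path: σ²_Catering order=7.111, σ²_Marketing push=9.000, σ²_Rehearsal=7.111, σ²_Security plan=1.778.
Largest is σ²_Marketing push = 9.000.

Marketing push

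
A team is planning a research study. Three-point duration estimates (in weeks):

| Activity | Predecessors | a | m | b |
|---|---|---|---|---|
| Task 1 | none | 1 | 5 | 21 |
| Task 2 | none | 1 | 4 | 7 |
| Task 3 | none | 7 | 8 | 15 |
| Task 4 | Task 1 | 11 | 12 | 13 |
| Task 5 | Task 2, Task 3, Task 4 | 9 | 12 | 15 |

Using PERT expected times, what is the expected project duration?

te_Task 1 = (1 + 4·5 + 21)/6 = 42/6 = 7
te_Task 2 = (1 + 4·4 + 7)/6 = 24/6 = 4
te_Task 3 = (7 + 4·8 + 15)/6 = 54/6 = 9
te_Task 4 = (11 + 4·12 + 13)/6 = 72/6 = 12
te_Task 5 = (9 + 4·12 + 15)/6 = 72/6 = 12

Forward pass:
ES_Task 1 = 0; EF_Task 1 = 7
ES_Task 2 = 0; EF_Task 2 = 4
ES_Task 3 = 0; EF_Task 3 = 9
ES_Task 4 = 7; EF_Task 4 = 7+12 = 19
ES_Task 5 = max(EF_Task 2=4, EF_Task 3=9, EF_Task 4=19) = 19; EF_Task 5 = 19+12 = 31
Expected project duration μ = 31 weeks. Critical path: Task 1 → Task 4 → Task 5.

31 weeks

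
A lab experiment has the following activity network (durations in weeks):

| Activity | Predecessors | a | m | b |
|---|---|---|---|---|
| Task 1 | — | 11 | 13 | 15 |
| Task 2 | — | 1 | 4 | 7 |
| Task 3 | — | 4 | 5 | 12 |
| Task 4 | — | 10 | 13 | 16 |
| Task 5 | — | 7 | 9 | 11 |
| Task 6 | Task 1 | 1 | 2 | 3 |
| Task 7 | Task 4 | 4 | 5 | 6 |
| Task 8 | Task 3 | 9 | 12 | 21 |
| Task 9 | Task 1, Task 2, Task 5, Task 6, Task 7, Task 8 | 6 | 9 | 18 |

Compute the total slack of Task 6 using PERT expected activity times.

4 weeks

te_Task 1 = (11 + 4·13 + 15)/6 = 78/6 = 13
te_Task 2 = (1 + 4·4 + 7)/6 = 24/6 = 4
te_Task 3 = (4 + 4·5 + 12)/6 = 36/6 = 6
te_Task 4 = (10 + 4·13 + 16)/6 = 78/6 = 13
te_Task 5 = (7 + 4·9 + 11)/6 = 54/6 = 9
te_Task 6 = (1 + 4·2 + 3)/6 = 12/6 = 2
te_Task 7 = (4 + 4·5 + 6)/6 = 30/6 = 5
te_Task 8 = (9 + 4·12 + 21)/6 = 78/6 = 13
te_Task 9 = (6 + 4·9 + 18)/6 = 60/6 = 10

Forward pass:
ES_Task 1 = 0; EF_Task 1 = 13
ES_Task 2 = 0; EF_Task 2 = 4
ES_Task 3 = 0; EF_Task 3 = 6
ES_Task 4 = 0; EF_Task 4 = 13
ES_Task 5 = 0; EF_Task 5 = 9
ES_Task 6 = 13; EF_Task 6 = 13+2 = 15
ES_Task 7 = 13; EF_Task 7 = 13+5 = 18
ES_Task 8 = 6; EF_Task 8 = 6+13 = 19
ES_Task 9 = max(EF_Task 1=13, EF_Task 2=4, EF_Task 5=9, EF_Task 6=15, EF_Task 7=18, EF_Task 8=19) = 19; EF_Task 9 = 19+10 = 29
Expected project duration μ = 29 weeks. Critical path: Task 3 → Task 8 → Task 9.

Backward pass:
LF_Task 9 = 29; LS_Task 9 = 29−10 = 19
LF_Task 8 = LS_Task 9 = 19; LS_Task 8 = 19−13 = 6
LF_Task 7 = LS_Task 9 = 19; LS_Task 7 = 19−5 = 14
LF_Task 6 = LS_Task 9 = 19; LS_Task 6 = 19−2 = 17
LF_Task 5 = LS_Task 9 = 19; LS_Task 5 = 19−9 = 10
LF_Task 4 = LS_Task 7 = 14; LS_Task 4 = 14−13 = 1
LF_Task 3 = LS_Task 8 = 6; LS_Task 3 = 6−6 = 0
LF_Task 2 = LS_Task 9 = 19; LS_Task 2 = 19−4 = 15
LF_Task 1 = min(LS_Task 6=17, LS_Task 9=19) = 17; LS_Task 1 = 17−13 = 4
Slack_Task 6 = LS_Task 6 − ES_Task 6 = 17 − 13 = 4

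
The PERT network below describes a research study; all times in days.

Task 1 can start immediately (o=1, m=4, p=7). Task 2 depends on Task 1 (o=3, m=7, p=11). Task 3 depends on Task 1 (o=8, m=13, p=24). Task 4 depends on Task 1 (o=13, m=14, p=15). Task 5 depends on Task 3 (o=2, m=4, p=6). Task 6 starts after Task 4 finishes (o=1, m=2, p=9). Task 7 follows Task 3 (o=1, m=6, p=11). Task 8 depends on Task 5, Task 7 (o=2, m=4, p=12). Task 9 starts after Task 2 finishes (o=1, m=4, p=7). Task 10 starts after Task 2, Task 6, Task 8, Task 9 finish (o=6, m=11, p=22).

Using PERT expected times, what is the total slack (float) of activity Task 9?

te_Task 1 = (1 + 4·4 + 7)/6 = 24/6 = 4
te_Task 2 = (3 + 4·7 + 11)/6 = 42/6 = 7
te_Task 3 = (8 + 4·13 + 24)/6 = 84/6 = 14
te_Task 4 = (13 + 4·14 + 15)/6 = 84/6 = 14
te_Task 5 = (2 + 4·4 + 6)/6 = 24/6 = 4
te_Task 6 = (1 + 4·2 + 9)/6 = 18/6 = 3
te_Task 7 = (1 + 4·6 + 11)/6 = 36/6 = 6
te_Task 8 = (2 + 4·4 + 12)/6 = 30/6 = 5
te_Task 9 = (1 + 4·4 + 7)/6 = 24/6 = 4
te_Task 10 = (6 + 4·11 + 22)/6 = 72/6 = 12

Forward pass:
ES_Task 1 = 0; EF_Task 1 = 4
ES_Task 2 = 4; EF_Task 2 = 4+7 = 11
ES_Task 3 = 4; EF_Task 3 = 4+14 = 18
ES_Task 4 = 4; EF_Task 4 = 4+14 = 18
ES_Task 5 = 18; EF_Task 5 = 18+4 = 22
ES_Task 6 = 18; EF_Task 6 = 18+3 = 21
ES_Task 7 = 18; EF_Task 7 = 18+6 = 24
ES_Task 8 = max(EF_Task 5=22, EF_Task 7=24) = 24; EF_Task 8 = 24+5 = 29
ES_Task 9 = 11; EF_Task 9 = 11+4 = 15
ES_Task 10 = max(EF_Task 2=11, EF_Task 6=21, EF_Task 8=29, EF_Task 9=15) = 29; EF_Task 10 = 29+12 = 41
Expected project duration μ = 41 days. Critical path: Task 1 → Task 3 → Task 7 → Task 8 → Task 10.

Backward pass:
LF_Task 10 = 41; LS_Task 10 = 41−12 = 29
LF_Task 9 = LS_Task 10 = 29; LS_Task 9 = 29−4 = 25
LF_Task 8 = LS_Task 10 = 29; LS_Task 8 = 29−5 = 24
LF_Task 7 = LS_Task 8 = 24; LS_Task 7 = 24−6 = 18
LF_Task 6 = LS_Task 10 = 29; LS_Task 6 = 29−3 = 26
LF_Task 5 = LS_Task 8 = 24; LS_Task 5 = 24−4 = 20
LF_Task 4 = LS_Task 6 = 26; LS_Task 4 = 26−14 = 12
LF_Task 3 = min(LS_Task 5=20, LS_Task 7=18) = 18; LS_Task 3 = 18−14 = 4
LF_Task 2 = min(LS_Task 9=25, LS_Task 10=29) = 25; LS_Task 2 = 25−7 = 18
LF_Task 1 = min(LS_Task 2=18, LS_Task 3=4, LS_Task 4=12) = 4; LS_Task 1 = 4−4 = 0
Slack_Task 9 = LS_Task 9 − ES_Task 9 = 25 − 11 = 14

14 days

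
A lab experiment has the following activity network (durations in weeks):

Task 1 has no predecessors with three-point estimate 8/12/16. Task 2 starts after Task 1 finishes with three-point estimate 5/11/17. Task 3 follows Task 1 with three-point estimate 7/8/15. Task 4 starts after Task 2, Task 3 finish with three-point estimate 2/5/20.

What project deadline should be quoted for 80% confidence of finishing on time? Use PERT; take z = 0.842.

33.2 weeks

te_Task 1 = (8 + 4·12 + 16)/6 = 72/6 = 12; σ²_Task 1 = ((16−8)/6)² = 1.778
te_Task 2 = (5 + 4·11 + 17)/6 = 66/6 = 11; σ²_Task 2 = ((17−5)/6)² = 4.000
te_Task 3 = (7 + 4·8 + 15)/6 = 54/6 = 9; σ²_Task 3 = ((15−7)/6)² = 1.778
te_Task 4 = (2 + 4·5 + 20)/6 = 42/6 = 7; σ²_Task 4 = ((20−2)/6)² = 9.000

Forward pass:
ES_Task 1 = 0; EF_Task 1 = 12
ES_Task 2 = 12; EF_Task 2 = 12+11 = 23
ES_Task 3 = 12; EF_Task 3 = 12+9 = 21
ES_Task 4 = max(EF_Task 2=23, EF_Task 3=21) = 23; EF_Task 4 = 23+7 = 30
Expected project duration μ = 30 weeks. Critical path: Task 1 → Task 2 → Task 4.

Variance along critical path = 1.778 + 4.000 + 9.000 = 14.778; σ = 3.844 weeks.
D = μ + z·σ = 30 + 0.842·3.844 = 33.2 weeks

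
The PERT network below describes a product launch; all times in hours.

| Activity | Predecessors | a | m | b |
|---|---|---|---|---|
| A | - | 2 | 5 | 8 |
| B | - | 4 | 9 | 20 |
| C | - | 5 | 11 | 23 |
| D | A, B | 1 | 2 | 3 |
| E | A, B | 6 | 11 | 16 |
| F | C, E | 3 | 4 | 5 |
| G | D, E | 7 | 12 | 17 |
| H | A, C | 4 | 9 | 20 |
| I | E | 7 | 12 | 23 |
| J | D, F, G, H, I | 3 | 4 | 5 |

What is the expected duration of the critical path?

38 hours

te_A = (2 + 4·5 + 8)/6 = 30/6 = 5
te_B = (4 + 4·9 + 20)/6 = 60/6 = 10
te_C = (5 + 4·11 + 23)/6 = 72/6 = 12
te_D = (1 + 4·2 + 3)/6 = 12/6 = 2
te_E = (6 + 4·11 + 16)/6 = 66/6 = 11
te_F = (3 + 4·4 + 5)/6 = 24/6 = 4
te_G = (7 + 4·12 + 17)/6 = 72/6 = 12
te_H = (4 + 4·9 + 20)/6 = 60/6 = 10
te_I = (7 + 4·12 + 23)/6 = 78/6 = 13
te_J = (3 + 4·4 + 5)/6 = 24/6 = 4

Forward pass:
ES_A = 0; EF_A = 5
ES_B = 0; EF_B = 10
ES_C = 0; EF_C = 12
ES_D = max(EF_A=5, EF_B=10) = 10; EF_D = 10+2 = 12
ES_E = max(EF_A=5, EF_B=10) = 10; EF_E = 10+11 = 21
ES_F = max(EF_C=12, EF_E=21) = 21; EF_F = 21+4 = 25
ES_G = max(EF_D=12, EF_E=21) = 21; EF_G = 21+12 = 33
ES_H = max(EF_A=5, EF_C=12) = 12; EF_H = 12+10 = 22
ES_I = 21; EF_I = 21+13 = 34
ES_J = max(EF_D=12, EF_F=25, EF_G=33, EF_H=22, EF_I=34) = 34; EF_J = 34+4 = 38
Expected project duration μ = 38 hours. Critical path: B → E → I → J.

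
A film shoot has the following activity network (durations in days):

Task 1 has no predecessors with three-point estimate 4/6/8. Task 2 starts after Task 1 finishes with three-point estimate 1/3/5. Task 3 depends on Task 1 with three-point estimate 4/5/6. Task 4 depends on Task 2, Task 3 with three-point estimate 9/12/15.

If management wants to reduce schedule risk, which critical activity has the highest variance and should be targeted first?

te_Task 1 = (4 + 4·6 + 8)/6 = 36/6 = 6; σ²_Task 1 = ((8−4)/6)² = 0.444
te_Task 2 = (1 + 4·3 + 5)/6 = 18/6 = 3; σ²_Task 2 = ((5−1)/6)² = 0.444
te_Task 3 = (4 + 4·5 + 6)/6 = 30/6 = 5; σ²_Task 3 = ((6−4)/6)² = 0.111
te_Task 4 = (9 + 4·12 + 15)/6 = 72/6 = 12; σ²_Task 4 = ((15−9)/6)² = 1.000

Forward pass:
ES_Task 1 = 0; EF_Task 1 = 6
ES_Task 2 = 6; EF_Task 2 = 6+3 = 9
ES_Task 3 = 6; EF_Task 3 = 6+5 = 11
ES_Task 4 = max(EF_Task 2=9, EF_Task 3=11) = 11; EF_Task 4 = 11+12 = 23
Expected project duration μ = 23 days. Critical path: Task 1 → Task 3 → Task 4.

Variances on critical path: σ²_Task 1=0.444, σ²_Task 3=0.111, σ²_Task 4=1.000.
Largest is σ²_Task 4 = 1.000.

Task 4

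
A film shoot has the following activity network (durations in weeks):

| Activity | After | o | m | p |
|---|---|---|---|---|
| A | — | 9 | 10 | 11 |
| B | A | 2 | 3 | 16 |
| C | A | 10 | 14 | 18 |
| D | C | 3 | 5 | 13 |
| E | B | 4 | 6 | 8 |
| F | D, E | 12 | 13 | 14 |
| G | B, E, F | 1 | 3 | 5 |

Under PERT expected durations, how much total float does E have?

9 weeks

te_A = (9 + 4·10 + 11)/6 = 60/6 = 10
te_B = (2 + 4·3 + 16)/6 = 30/6 = 5
te_C = (10 + 4·14 + 18)/6 = 84/6 = 14
te_D = (3 + 4·5 + 13)/6 = 36/6 = 6
te_E = (4 + 4·6 + 8)/6 = 36/6 = 6
te_F = (12 + 4·13 + 14)/6 = 78/6 = 13
te_G = (1 + 4·3 + 5)/6 = 18/6 = 3

Forward pass:
ES_A = 0; EF_A = 10
ES_B = 10; EF_B = 10+5 = 15
ES_C = 10; EF_C = 10+14 = 24
ES_D = 24; EF_D = 24+6 = 30
ES_E = 15; EF_E = 15+6 = 21
ES_F = max(EF_D=30, EF_E=21) = 30; EF_F = 30+13 = 43
ES_G = max(EF_B=15, EF_E=21, EF_F=43) = 43; EF_G = 43+3 = 46
Expected project duration μ = 46 weeks. Critical path: A → C → D → F → G.

Backward pass:
LF_G = 46; LS_G = 46−3 = 43
LF_F = LS_G = 43; LS_F = 43−13 = 30
LF_E = min(LS_F=30, LS_G=43) = 30; LS_E = 30−6 = 24
LF_D = LS_F = 30; LS_D = 30−6 = 24
LF_C = LS_D = 24; LS_C = 24−14 = 10
LF_B = min(LS_E=24, LS_G=43) = 24; LS_B = 24−5 = 19
LF_A = min(LS_B=19, LS_C=10) = 10; LS_A = 10−10 = 0
Slack_E = LS_E − ES_E = 24 − 15 = 9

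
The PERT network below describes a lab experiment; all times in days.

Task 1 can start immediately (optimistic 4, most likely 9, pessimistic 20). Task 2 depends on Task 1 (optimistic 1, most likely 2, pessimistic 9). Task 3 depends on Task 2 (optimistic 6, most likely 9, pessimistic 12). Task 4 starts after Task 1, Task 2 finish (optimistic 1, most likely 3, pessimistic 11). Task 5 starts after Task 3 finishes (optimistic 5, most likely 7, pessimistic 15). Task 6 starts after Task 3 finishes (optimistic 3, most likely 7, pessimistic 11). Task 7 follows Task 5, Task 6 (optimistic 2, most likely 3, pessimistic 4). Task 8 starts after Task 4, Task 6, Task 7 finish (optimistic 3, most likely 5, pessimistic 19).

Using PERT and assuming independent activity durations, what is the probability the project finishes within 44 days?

0.815

te_Task 1 = (4 + 4·9 + 20)/6 = 60/6 = 10; σ²_Task 1 = ((20−4)/6)² = 7.111
te_Task 2 = (1 + 4·2 + 9)/6 = 18/6 = 3; σ²_Task 2 = ((9−1)/6)² = 1.778
te_Task 3 = (6 + 4·9 + 12)/6 = 54/6 = 9; σ²_Task 3 = ((12−6)/6)² = 1.000
te_Task 4 = (1 + 4·3 + 11)/6 = 24/6 = 4; σ²_Task 4 = ((11−1)/6)² = 2.778
te_Task 5 = (5 + 4·7 + 15)/6 = 48/6 = 8; σ²_Task 5 = ((15−5)/6)² = 2.778
te_Task 6 = (3 + 4·7 + 11)/6 = 42/6 = 7; σ²_Task 6 = ((11−3)/6)² = 1.778
te_Task 7 = (2 + 4·3 + 4)/6 = 18/6 = 3; σ²_Task 7 = ((4−2)/6)² = 0.111
te_Task 8 = (3 + 4·5 + 19)/6 = 42/6 = 7; σ²_Task 8 = ((19−3)/6)² = 7.111

Forward pass:
ES_Task 1 = 0; EF_Task 1 = 10
ES_Task 2 = 10; EF_Task 2 = 10+3 = 13
ES_Task 3 = 13; EF_Task 3 = 13+9 = 22
ES_Task 4 = max(EF_Task 1=10, EF_Task 2=13) = 13; EF_Task 4 = 13+4 = 17
ES_Task 5 = 22; EF_Task 5 = 22+8 = 30
ES_Task 6 = 22; EF_Task 6 = 22+7 = 29
ES_Task 7 = max(EF_Task 5=30, EF_Task 6=29) = 30; EF_Task 7 = 30+3 = 33
ES_Task 8 = max(EF_Task 4=17, EF_Task 6=29, EF_Task 7=33) = 33; EF_Task 8 = 33+7 = 40
Expected project duration μ = 40 days. Critical path: Task 1 → Task 2 → Task 3 → Task 5 → Task 7 → Task 8.

Variance along critical path = 7.111 + 1.778 + 1.000 + 2.778 + 0.111 + 7.111 = 19.889; σ = √19.889 = 4.460 days.
Z = (44 − 40) / 4.460 = 0.897
P(T ≤ 44) = Φ(0.897) ≈ 0.815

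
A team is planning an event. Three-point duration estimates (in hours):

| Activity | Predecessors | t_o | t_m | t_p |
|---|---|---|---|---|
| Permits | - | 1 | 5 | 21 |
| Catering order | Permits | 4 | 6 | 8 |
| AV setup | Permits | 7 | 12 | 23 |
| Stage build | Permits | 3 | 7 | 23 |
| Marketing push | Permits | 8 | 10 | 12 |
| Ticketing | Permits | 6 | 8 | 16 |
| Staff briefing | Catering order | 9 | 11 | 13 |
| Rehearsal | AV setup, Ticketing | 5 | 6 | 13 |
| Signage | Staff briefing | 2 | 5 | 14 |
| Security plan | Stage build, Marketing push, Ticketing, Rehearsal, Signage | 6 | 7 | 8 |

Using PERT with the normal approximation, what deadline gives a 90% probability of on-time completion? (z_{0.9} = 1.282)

te_Permits = (1 + 4·5 + 21)/6 = 42/6 = 7; σ²_Permits = ((21−1)/6)² = 11.111
te_Catering order = (4 + 4·6 + 8)/6 = 36/6 = 6; σ²_Catering order = ((8−4)/6)² = 0.444
te_AV setup = (7 + 4·12 + 23)/6 = 78/6 = 13; σ²_AV setup = ((23−7)/6)² = 7.111
te_Stage build = (3 + 4·7 + 23)/6 = 54/6 = 9; σ²_Stage build = ((23−3)/6)² = 11.111
te_Marketing push = (8 + 4·10 + 12)/6 = 60/6 = 10; σ²_Marketing push = ((12−8)/6)² = 0.444
te_Ticketing = (6 + 4·8 + 16)/6 = 54/6 = 9; σ²_Ticketing = ((16−6)/6)² = 2.778
te_Staff briefing = (9 + 4·11 + 13)/6 = 66/6 = 11; σ²_Staff briefing = ((13−9)/6)² = 0.444
te_Rehearsal = (5 + 4·6 + 13)/6 = 42/6 = 7; σ²_Rehearsal = ((13−5)/6)² = 1.778
te_Signage = (2 + 4·5 + 14)/6 = 36/6 = 6; σ²_Signage = ((14−2)/6)² = 4.000
te_Security plan = (6 + 4·7 + 8)/6 = 42/6 = 7; σ²_Security plan = ((8−6)/6)² = 0.111

Forward pass:
ES_Permits = 0; EF_Permits = 7
ES_Catering order = 7; EF_Catering order = 7+6 = 13
ES_AV setup = 7; EF_AV setup = 7+13 = 20
ES_Stage build = 7; EF_Stage build = 7+9 = 16
ES_Marketing push = 7; EF_Marketing push = 7+10 = 17
ES_Ticketing = 7; EF_Ticketing = 7+9 = 16
ES_Staff briefing = 13; EF_Staff briefing = 13+11 = 24
ES_Rehearsal = max(EF_AV setup=20, EF_Ticketing=16) = 20; EF_Rehearsal = 20+7 = 27
ES_Signage = 24; EF_Signage = 24+6 = 30
ES_Security plan = max(EF_Stage build=16, EF_Marketing push=17, EF_Ticketing=16, EF_Rehearsal=27, EF_Signage=30) = 30; EF_Security plan = 30+7 = 37
Expected project duration μ = 37 hours. Critical path: Permits → Catering order → Staff briefing → Signage → Security plan.

Variance along critical path = 11.111 + 0.444 + 0.444 + 4.000 + 0.111 = 16.111; σ = 4.014 hours.
D = μ + z·σ = 37 + 1.282·4.014 = 42.1 hours

42.1 hours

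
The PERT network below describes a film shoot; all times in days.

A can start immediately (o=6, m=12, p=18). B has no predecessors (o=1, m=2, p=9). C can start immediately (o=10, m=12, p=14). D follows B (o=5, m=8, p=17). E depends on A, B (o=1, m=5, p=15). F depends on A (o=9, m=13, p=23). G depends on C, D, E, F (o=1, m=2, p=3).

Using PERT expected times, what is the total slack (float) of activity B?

te_A = (6 + 4·12 + 18)/6 = 72/6 = 12
te_B = (1 + 4·2 + 9)/6 = 18/6 = 3
te_C = (10 + 4·12 + 14)/6 = 72/6 = 12
te_D = (5 + 4·8 + 17)/6 = 54/6 = 9
te_E = (1 + 4·5 + 15)/6 = 36/6 = 6
te_F = (9 + 4·13 + 23)/6 = 84/6 = 14
te_G = (1 + 4·2 + 3)/6 = 12/6 = 2

Forward pass:
ES_A = 0; EF_A = 12
ES_B = 0; EF_B = 3
ES_C = 0; EF_C = 12
ES_D = 3; EF_D = 3+9 = 12
ES_E = max(EF_A=12, EF_B=3) = 12; EF_E = 12+6 = 18
ES_F = 12; EF_F = 12+14 = 26
ES_G = max(EF_C=12, EF_D=12, EF_E=18, EF_F=26) = 26; EF_G = 26+2 = 28
Expected project duration μ = 28 days. Critical path: A → F → G.

Backward pass:
LF_G = 28; LS_G = 28−2 = 26
LF_F = LS_G = 26; LS_F = 26−14 = 12
LF_E = LS_G = 26; LS_E = 26−6 = 20
LF_D = LS_G = 26; LS_D = 26−9 = 17
LF_C = LS_G = 26; LS_C = 26−12 = 14
LF_B = min(LS_D=17, LS_E=20) = 17; LS_B = 17−3 = 14
LF_A = min(LS_E=20, LS_F=12) = 12; LS_A = 12−12 = 0
Slack_B = LS_B − ES_B = 14 − 0 = 14

14 days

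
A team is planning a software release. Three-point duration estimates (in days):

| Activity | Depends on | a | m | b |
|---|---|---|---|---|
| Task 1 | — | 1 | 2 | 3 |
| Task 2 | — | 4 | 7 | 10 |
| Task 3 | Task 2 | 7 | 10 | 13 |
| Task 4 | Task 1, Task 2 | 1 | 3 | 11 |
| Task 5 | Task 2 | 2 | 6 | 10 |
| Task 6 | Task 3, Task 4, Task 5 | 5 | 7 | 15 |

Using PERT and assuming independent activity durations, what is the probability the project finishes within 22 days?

0.085

te_Task 1 = (1 + 4·2 + 3)/6 = 12/6 = 2; σ²_Task 1 = ((3−1)/6)² = 0.111
te_Task 2 = (4 + 4·7 + 10)/6 = 42/6 = 7; σ²_Task 2 = ((10−4)/6)² = 1.000
te_Task 3 = (7 + 4·10 + 13)/6 = 60/6 = 10; σ²_Task 3 = ((13−7)/6)² = 1.000
te_Task 4 = (1 + 4·3 + 11)/6 = 24/6 = 4; σ²_Task 4 = ((11−1)/6)² = 2.778
te_Task 5 = (2 + 4·6 + 10)/6 = 36/6 = 6; σ²_Task 5 = ((10−2)/6)² = 1.778
te_Task 6 = (5 + 4·7 + 15)/6 = 48/6 = 8; σ²_Task 6 = ((15−5)/6)² = 2.778

Forward pass:
ES_Task 1 = 0; EF_Task 1 = 2
ES_Task 2 = 0; EF_Task 2 = 7
ES_Task 3 = 7; EF_Task 3 = 7+10 = 17
ES_Task 4 = max(EF_Task 1=2, EF_Task 2=7) = 7; EF_Task 4 = 7+4 = 11
ES_Task 5 = 7; EF_Task 5 = 7+6 = 13
ES_Task 6 = max(EF_Task 3=17, EF_Task 4=11, EF_Task 5=13) = 17; EF_Task 6 = 17+8 = 25
Expected project duration μ = 25 days. Critical path: Task 2 → Task 3 → Task 6.

Variance along critical path = 1.000 + 1.000 + 2.778 = 4.778; σ = √4.778 = 2.186 days.
Z = (22 − 25) / 2.186 = -1.372
P(T ≤ 22) = Φ(-1.372) ≈ 0.085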